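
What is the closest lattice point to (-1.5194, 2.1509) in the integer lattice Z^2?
(-2, 2)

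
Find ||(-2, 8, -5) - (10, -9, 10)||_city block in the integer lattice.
44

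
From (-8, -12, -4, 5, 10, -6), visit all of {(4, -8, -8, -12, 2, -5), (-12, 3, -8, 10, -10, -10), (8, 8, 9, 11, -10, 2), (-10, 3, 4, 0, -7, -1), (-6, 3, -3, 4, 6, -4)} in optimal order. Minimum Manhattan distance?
213
(one optimal route: (-8, -12, -4, 5, 10, -6) → (4, -8, -8, -12, 2, -5) → (-6, 3, -3, 4, 6, -4) → (-12, 3, -8, 10, -10, -10) → (-10, 3, 4, 0, -7, -1) → (8, 8, 9, 11, -10, 2))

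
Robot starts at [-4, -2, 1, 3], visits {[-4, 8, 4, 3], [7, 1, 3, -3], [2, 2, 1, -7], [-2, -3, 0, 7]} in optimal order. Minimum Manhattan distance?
66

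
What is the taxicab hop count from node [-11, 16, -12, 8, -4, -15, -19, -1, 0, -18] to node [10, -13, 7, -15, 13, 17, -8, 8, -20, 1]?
200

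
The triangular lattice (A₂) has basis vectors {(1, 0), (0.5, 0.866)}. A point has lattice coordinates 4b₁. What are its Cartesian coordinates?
(4, 0)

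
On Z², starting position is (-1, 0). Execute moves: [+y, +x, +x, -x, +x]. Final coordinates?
(1, 1)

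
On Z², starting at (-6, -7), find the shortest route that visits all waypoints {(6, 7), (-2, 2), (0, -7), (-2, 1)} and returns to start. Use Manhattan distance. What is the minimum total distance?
52
(one optimal route: (-6, -7) → (0, -7) → (6, 7) → (-2, 2) → (-2, 1) → (-6, -7))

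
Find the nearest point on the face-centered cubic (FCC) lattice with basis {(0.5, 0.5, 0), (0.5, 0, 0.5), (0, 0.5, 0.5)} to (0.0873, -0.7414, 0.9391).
(0, -1, 1)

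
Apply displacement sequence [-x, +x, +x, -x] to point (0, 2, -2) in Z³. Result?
(0, 2, -2)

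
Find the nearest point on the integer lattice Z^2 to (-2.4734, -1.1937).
(-2, -1)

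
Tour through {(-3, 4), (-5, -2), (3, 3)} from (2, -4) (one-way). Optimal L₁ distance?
23
(one optimal route: (2, -4) → (3, 3) → (-3, 4) → (-5, -2))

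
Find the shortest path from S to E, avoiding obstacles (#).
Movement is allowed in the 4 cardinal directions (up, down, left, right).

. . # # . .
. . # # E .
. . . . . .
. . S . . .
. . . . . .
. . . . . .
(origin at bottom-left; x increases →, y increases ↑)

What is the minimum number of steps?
4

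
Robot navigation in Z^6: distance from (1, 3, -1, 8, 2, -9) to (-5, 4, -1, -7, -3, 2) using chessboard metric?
15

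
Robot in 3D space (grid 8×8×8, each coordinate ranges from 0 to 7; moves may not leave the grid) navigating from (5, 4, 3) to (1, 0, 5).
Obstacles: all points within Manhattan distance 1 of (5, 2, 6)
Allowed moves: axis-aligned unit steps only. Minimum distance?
10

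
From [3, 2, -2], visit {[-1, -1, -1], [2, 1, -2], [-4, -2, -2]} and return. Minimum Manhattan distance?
24
(one optimal route: (3, 2, -2) → (-1, -1, -1) → (-4, -2, -2) → (2, 1, -2) → (3, 2, -2))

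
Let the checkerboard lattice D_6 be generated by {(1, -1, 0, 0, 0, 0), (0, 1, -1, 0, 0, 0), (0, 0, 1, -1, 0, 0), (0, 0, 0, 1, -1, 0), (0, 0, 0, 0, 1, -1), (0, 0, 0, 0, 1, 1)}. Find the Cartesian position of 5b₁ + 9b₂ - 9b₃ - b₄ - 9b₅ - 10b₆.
(5, 4, -18, 8, -18, -1)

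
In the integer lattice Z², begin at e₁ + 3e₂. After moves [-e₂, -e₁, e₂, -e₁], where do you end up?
(-1, 3)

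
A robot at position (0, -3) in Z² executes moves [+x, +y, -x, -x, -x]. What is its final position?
(-2, -2)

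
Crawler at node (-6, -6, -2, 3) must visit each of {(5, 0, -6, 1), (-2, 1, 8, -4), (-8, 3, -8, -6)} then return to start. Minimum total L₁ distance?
102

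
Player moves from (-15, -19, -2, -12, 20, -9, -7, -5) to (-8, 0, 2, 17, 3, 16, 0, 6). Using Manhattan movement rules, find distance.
119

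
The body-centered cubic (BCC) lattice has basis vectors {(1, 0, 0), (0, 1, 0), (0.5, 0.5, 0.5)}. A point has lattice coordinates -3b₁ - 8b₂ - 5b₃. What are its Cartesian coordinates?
(-5.5, -10.5, -2.5)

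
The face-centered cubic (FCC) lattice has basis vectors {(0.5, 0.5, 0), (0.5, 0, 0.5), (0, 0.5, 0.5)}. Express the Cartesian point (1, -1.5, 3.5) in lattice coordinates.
-4b₁ + 6b₂ + b₃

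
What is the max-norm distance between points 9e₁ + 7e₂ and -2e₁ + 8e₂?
11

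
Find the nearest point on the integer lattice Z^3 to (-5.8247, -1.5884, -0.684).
(-6, -2, -1)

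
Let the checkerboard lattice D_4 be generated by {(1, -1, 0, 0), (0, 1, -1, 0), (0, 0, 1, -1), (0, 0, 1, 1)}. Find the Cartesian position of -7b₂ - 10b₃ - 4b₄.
(0, -7, -7, 6)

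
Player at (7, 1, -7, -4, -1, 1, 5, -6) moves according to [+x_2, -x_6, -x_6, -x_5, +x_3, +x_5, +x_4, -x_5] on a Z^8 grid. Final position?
(7, 2, -6, -3, -2, -1, 5, -6)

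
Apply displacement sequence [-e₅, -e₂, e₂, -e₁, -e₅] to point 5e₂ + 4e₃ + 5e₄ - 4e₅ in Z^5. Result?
(-1, 5, 4, 5, -6)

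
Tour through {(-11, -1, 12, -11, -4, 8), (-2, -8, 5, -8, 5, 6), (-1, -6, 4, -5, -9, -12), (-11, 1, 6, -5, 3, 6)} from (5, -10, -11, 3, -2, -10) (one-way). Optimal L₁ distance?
128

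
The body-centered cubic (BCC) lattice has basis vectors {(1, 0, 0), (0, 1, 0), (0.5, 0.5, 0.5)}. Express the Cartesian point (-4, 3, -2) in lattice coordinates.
-2b₁ + 5b₂ - 4b₃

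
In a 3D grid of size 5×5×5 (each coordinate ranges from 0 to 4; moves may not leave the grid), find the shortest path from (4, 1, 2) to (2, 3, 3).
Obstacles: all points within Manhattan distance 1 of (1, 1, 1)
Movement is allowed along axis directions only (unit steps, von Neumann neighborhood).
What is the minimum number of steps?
5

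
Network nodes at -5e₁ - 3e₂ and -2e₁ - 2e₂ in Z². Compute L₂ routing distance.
3.16228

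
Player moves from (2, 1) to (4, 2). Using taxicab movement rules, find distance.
3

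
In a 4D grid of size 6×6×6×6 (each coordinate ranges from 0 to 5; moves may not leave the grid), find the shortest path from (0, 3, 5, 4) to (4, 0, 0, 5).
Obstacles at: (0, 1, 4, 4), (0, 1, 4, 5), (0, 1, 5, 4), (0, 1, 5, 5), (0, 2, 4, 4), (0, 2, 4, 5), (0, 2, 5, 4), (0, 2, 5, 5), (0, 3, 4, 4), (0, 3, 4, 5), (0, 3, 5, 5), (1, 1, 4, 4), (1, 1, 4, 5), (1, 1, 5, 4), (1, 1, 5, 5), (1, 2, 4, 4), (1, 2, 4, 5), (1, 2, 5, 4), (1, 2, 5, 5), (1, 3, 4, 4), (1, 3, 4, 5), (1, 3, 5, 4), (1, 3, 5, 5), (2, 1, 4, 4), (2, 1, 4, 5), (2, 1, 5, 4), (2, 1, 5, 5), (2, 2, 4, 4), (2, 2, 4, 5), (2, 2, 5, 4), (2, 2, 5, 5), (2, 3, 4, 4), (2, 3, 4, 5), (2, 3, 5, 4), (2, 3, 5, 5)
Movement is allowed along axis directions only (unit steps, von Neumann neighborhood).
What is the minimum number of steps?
15
(one shortest path: (0, 3, 5, 4) → (0, 4, 5, 4) → (1, 4, 5, 4) → (2, 4, 5, 4) → (3, 4, 5, 4) → (4, 4, 5, 4) → (4, 3, 5, 4) → (4, 2, 5, 4) → (4, 1, 5, 4) → (4, 0, 5, 4) → (4, 0, 4, 4) → (4, 0, 3, 4) → (4, 0, 2, 4) → (4, 0, 1, 4) → (4, 0, 0, 4) → (4, 0, 0, 5))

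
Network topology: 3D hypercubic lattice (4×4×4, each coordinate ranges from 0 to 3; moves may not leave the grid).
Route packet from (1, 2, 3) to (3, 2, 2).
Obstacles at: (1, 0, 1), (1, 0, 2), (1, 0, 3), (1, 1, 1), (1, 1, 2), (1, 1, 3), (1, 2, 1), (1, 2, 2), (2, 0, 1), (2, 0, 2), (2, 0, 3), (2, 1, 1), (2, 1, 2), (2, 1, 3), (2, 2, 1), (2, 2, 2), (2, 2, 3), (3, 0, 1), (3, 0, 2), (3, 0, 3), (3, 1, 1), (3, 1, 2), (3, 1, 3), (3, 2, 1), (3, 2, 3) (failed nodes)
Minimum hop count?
5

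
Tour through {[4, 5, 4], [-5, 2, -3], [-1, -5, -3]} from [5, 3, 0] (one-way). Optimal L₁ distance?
37
(one optimal route: (5, 3, 0) → (4, 5, 4) → (-5, 2, -3) → (-1, -5, -3))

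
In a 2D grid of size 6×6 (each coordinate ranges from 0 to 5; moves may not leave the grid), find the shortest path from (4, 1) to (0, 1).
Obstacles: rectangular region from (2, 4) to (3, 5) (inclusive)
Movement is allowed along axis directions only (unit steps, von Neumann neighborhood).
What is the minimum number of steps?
4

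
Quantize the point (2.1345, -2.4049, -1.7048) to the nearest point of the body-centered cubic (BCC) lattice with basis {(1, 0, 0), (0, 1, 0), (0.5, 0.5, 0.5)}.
(2.5, -2.5, -1.5)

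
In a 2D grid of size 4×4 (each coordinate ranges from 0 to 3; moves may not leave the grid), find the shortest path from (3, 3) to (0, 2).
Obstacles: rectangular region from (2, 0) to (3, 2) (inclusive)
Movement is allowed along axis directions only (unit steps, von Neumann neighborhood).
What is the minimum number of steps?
4
(one shortest path: (3, 3) → (2, 3) → (1, 3) → (0, 3) → (0, 2))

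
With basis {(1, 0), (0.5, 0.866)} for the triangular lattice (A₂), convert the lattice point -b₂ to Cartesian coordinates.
(-0.5, -0.866)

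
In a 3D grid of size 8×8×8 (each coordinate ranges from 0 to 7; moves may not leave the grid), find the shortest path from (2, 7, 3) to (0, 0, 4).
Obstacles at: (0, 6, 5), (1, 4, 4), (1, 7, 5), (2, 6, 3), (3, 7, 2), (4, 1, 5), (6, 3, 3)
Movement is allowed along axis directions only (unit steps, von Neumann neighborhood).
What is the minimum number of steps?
10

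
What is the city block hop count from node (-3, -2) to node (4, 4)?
13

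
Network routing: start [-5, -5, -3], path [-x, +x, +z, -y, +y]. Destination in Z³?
(-5, -5, -2)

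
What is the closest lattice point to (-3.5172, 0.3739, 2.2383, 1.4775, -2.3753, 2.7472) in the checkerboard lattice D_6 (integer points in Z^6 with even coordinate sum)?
(-4, 0, 2, 1, -2, 3)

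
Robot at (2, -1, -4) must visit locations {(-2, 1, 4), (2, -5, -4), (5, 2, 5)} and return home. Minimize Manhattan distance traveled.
46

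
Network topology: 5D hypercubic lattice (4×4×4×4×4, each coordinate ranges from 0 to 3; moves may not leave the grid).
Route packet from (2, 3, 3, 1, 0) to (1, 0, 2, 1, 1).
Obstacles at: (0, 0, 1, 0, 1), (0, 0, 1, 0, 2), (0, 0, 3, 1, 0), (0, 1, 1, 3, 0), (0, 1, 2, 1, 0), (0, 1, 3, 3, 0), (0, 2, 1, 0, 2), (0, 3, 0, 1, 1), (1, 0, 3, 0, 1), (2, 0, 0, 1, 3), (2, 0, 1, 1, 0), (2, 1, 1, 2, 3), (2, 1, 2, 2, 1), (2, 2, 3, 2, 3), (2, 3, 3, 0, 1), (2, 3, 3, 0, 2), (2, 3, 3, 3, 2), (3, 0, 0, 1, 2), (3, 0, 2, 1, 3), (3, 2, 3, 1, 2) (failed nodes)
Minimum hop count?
6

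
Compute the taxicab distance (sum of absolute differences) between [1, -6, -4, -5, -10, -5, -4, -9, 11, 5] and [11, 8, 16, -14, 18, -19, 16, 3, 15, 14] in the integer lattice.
140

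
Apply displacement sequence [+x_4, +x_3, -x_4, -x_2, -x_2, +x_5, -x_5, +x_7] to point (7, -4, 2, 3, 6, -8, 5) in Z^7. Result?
(7, -6, 3, 3, 6, -8, 6)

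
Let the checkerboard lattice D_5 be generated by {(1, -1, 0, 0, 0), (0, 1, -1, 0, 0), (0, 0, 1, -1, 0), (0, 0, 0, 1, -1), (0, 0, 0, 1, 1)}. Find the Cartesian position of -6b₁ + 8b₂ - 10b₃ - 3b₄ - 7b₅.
(-6, 14, -18, 0, -4)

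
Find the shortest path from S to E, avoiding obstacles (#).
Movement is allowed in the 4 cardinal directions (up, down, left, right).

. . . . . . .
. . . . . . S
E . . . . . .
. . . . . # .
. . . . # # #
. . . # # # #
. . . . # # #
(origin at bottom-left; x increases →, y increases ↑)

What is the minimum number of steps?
7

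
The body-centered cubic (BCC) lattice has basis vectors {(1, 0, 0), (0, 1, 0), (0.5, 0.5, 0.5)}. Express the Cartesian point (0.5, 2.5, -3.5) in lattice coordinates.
4b₁ + 6b₂ - 7b₃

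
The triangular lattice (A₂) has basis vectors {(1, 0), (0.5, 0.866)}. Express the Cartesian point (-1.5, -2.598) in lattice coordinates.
-3b₂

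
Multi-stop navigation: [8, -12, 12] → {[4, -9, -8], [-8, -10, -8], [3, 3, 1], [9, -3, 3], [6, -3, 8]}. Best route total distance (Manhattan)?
72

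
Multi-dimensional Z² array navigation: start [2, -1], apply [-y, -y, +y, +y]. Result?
(2, -1)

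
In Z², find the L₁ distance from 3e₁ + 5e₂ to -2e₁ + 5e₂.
5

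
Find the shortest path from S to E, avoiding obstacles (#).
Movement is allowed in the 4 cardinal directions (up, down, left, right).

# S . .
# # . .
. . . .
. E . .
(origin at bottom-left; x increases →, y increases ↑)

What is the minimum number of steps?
5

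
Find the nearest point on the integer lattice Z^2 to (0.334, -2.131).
(0, -2)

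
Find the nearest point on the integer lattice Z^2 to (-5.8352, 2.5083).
(-6, 3)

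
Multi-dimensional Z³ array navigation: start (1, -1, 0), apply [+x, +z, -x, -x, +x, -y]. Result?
(1, -2, 1)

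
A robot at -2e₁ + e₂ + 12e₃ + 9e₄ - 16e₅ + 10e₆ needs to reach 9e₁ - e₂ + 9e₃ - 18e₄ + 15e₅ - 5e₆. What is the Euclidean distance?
45.2659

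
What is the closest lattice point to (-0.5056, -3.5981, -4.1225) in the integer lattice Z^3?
(-1, -4, -4)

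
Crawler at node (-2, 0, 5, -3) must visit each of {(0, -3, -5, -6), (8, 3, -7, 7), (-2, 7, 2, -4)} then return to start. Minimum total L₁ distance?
92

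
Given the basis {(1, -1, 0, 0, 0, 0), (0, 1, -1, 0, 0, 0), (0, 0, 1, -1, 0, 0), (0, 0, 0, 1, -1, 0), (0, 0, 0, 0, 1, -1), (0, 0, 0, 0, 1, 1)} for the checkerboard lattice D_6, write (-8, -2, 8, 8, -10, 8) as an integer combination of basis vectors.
-8b₁ - 10b₂ - 2b₃ + 6b₄ - 6b₅ + 2b₆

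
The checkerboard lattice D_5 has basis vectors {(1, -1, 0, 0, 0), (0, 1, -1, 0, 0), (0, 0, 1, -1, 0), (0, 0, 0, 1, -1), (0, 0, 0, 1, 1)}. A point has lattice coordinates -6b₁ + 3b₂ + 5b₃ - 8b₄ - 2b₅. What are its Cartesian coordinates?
(-6, 9, 2, -15, 6)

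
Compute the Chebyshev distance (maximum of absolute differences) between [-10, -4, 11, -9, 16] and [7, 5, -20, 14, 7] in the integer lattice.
31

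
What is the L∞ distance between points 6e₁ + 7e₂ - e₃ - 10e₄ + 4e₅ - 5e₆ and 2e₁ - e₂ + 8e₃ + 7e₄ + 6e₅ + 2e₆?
17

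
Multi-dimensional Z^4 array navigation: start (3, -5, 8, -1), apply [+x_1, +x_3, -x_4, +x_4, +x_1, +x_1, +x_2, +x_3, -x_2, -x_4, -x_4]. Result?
(6, -5, 10, -3)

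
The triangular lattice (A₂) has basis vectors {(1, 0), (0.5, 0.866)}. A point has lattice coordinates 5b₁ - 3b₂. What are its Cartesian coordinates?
(3.5, -2.598)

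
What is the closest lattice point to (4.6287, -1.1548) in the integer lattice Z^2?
(5, -1)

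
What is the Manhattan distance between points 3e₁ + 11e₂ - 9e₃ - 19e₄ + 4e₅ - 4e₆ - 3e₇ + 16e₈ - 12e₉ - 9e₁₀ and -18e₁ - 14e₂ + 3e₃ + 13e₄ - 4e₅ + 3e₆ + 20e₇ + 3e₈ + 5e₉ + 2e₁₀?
169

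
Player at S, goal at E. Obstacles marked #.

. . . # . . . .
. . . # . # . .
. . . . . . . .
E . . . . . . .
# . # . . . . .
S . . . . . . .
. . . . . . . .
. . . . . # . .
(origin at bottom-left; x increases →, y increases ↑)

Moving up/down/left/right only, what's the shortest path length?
4
(one shortest path: (0, 2) → (1, 2) → (1, 3) → (1, 4) → (0, 4))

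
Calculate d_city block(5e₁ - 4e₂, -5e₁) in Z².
14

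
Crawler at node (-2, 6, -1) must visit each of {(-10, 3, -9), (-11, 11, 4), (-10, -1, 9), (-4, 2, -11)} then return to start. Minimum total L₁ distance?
84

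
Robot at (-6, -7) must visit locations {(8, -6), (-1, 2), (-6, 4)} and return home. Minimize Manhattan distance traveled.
50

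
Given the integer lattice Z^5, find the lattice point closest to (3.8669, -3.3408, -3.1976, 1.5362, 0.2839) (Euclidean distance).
(4, -3, -3, 2, 0)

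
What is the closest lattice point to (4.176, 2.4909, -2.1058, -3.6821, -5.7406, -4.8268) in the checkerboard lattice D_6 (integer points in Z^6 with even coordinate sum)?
(4, 3, -2, -4, -6, -5)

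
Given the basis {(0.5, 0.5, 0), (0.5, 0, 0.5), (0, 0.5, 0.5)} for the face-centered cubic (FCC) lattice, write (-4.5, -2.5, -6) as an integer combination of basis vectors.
-b₁ - 8b₂ - 4b₃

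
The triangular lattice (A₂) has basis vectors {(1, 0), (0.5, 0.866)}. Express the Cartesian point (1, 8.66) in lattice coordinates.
-4b₁ + 10b₂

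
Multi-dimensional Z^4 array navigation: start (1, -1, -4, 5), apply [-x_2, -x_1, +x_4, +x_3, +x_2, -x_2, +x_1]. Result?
(1, -2, -3, 6)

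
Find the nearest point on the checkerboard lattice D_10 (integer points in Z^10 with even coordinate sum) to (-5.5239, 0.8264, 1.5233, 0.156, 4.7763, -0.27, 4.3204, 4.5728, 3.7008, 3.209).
(-6, 1, 2, 0, 5, 0, 4, 5, 4, 3)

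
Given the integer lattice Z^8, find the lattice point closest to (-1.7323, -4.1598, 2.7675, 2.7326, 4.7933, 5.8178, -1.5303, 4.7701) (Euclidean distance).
(-2, -4, 3, 3, 5, 6, -2, 5)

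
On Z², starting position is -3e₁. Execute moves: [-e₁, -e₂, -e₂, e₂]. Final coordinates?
(-4, -1)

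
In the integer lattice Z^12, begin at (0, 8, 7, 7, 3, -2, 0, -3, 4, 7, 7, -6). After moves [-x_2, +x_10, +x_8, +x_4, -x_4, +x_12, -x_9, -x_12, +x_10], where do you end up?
(0, 7, 7, 7, 3, -2, 0, -2, 3, 9, 7, -6)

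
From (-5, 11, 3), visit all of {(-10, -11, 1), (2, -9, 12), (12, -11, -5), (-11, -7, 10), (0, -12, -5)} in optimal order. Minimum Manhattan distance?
95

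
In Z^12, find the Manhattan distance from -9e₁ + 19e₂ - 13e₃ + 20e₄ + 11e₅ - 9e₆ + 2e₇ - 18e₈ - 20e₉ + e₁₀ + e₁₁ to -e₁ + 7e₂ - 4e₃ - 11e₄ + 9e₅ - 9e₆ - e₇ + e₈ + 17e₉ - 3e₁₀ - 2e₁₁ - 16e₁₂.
144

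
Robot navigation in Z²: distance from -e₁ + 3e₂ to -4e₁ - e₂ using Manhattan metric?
7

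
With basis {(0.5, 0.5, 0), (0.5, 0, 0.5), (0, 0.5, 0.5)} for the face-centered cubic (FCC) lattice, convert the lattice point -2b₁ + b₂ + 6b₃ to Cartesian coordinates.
(-0.5, 2, 3.5)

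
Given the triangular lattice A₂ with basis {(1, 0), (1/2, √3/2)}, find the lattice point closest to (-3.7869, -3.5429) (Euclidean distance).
(-4, -3.464)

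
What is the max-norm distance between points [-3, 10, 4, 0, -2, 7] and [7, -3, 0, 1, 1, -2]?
13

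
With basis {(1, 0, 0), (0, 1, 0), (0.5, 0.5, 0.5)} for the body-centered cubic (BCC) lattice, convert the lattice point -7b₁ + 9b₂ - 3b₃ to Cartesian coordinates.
(-8.5, 7.5, -1.5)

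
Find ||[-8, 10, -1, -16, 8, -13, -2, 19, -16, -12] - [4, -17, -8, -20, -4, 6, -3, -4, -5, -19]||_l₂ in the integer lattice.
46.2925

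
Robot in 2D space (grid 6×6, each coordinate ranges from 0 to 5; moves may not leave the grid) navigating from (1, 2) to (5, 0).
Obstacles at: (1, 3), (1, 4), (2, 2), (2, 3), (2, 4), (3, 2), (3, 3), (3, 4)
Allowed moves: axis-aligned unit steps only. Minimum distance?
6
(one shortest path: (1, 2) → (1, 1) → (2, 1) → (3, 1) → (4, 1) → (5, 1) → (5, 0))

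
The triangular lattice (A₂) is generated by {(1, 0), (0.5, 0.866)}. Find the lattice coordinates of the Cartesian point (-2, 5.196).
-5b₁ + 6b₂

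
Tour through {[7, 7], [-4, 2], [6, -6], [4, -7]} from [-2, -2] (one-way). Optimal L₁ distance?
39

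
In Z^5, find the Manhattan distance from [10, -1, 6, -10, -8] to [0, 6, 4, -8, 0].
29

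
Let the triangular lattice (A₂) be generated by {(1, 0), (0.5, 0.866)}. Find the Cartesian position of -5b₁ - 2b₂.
(-6, -1.732)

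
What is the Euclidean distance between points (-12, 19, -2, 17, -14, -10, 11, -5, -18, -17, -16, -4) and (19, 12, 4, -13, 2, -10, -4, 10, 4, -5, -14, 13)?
59.7746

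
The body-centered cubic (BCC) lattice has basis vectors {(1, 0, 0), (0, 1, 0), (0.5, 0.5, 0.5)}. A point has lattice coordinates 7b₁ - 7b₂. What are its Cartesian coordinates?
(7, -7, 0)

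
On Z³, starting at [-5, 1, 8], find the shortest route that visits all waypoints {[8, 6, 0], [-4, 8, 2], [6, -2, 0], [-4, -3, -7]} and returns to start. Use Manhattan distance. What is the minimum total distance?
78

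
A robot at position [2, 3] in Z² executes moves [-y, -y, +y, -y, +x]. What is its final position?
(3, 1)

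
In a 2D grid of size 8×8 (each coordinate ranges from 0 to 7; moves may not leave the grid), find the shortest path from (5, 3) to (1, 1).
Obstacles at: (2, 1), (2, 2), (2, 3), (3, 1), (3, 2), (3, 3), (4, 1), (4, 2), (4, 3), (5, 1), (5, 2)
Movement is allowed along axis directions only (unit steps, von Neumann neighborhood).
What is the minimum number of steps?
8
(one shortest path: (5, 3) → (5, 4) → (4, 4) → (3, 4) → (2, 4) → (1, 4) → (1, 3) → (1, 2) → (1, 1))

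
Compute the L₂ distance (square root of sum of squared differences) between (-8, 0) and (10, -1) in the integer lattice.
18.0278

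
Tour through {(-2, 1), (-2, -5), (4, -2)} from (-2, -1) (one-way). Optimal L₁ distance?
17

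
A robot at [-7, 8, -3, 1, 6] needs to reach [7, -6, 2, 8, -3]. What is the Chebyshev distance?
14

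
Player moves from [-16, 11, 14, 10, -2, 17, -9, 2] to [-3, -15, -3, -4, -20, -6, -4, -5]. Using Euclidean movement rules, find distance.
47.5079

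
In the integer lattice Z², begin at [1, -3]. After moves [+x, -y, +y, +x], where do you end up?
(3, -3)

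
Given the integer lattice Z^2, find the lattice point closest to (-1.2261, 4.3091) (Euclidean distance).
(-1, 4)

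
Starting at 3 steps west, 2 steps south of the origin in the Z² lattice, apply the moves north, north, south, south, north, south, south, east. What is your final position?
(-2, -3)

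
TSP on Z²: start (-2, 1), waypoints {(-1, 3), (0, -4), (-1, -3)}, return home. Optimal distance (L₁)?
18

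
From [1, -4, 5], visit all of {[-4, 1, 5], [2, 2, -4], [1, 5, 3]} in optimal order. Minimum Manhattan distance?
32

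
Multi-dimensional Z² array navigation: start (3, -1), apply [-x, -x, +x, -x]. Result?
(1, -1)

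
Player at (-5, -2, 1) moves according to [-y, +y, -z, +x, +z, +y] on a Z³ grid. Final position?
(-4, -1, 1)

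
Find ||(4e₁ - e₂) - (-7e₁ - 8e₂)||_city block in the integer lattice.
18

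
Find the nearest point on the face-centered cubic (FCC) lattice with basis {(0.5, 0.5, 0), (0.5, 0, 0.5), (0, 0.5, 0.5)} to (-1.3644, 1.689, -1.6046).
(-1.5, 2, -1.5)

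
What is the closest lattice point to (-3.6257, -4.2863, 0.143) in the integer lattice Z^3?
(-4, -4, 0)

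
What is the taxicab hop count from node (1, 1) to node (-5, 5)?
10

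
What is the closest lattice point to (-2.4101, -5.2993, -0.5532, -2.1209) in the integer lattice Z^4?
(-2, -5, -1, -2)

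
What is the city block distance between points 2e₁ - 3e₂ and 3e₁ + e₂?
5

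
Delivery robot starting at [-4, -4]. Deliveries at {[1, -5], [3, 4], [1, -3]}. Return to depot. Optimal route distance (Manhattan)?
32
(one optimal route: (-4, -4) → (1, -5) → (3, 4) → (1, -3) → (-4, -4))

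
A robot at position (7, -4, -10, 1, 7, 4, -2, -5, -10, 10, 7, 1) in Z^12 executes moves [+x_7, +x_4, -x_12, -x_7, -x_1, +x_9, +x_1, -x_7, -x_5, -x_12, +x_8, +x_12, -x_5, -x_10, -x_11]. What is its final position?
(7, -4, -10, 2, 5, 4, -3, -4, -9, 9, 6, 0)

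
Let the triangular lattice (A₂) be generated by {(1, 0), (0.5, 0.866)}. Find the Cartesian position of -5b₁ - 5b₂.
(-7.5, -4.33)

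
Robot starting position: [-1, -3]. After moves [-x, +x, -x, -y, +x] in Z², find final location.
(-1, -4)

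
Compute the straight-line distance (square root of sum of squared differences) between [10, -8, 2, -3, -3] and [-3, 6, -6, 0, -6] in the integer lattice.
21.1424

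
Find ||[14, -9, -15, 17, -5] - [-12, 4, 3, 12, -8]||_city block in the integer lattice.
65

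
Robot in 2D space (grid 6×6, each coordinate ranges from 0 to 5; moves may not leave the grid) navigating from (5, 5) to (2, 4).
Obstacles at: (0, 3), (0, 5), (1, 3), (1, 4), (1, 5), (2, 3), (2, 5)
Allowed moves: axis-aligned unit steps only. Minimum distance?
4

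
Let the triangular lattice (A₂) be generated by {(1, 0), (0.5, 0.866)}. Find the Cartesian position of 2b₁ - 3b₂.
(0.5, -2.598)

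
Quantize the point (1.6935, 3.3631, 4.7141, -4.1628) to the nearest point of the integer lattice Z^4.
(2, 3, 5, -4)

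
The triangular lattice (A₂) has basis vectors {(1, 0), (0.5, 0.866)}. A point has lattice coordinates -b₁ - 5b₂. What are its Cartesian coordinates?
(-3.5, -4.33)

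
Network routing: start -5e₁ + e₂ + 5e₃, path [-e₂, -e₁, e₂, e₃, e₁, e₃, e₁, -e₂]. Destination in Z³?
(-4, 0, 7)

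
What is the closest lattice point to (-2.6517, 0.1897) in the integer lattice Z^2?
(-3, 0)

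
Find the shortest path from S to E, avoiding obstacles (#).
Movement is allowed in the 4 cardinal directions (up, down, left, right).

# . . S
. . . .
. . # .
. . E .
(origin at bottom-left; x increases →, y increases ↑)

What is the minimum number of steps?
4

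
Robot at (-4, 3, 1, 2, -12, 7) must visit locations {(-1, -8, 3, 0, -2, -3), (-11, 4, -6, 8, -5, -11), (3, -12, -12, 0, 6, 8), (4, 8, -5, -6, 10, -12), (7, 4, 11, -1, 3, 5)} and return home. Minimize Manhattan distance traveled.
278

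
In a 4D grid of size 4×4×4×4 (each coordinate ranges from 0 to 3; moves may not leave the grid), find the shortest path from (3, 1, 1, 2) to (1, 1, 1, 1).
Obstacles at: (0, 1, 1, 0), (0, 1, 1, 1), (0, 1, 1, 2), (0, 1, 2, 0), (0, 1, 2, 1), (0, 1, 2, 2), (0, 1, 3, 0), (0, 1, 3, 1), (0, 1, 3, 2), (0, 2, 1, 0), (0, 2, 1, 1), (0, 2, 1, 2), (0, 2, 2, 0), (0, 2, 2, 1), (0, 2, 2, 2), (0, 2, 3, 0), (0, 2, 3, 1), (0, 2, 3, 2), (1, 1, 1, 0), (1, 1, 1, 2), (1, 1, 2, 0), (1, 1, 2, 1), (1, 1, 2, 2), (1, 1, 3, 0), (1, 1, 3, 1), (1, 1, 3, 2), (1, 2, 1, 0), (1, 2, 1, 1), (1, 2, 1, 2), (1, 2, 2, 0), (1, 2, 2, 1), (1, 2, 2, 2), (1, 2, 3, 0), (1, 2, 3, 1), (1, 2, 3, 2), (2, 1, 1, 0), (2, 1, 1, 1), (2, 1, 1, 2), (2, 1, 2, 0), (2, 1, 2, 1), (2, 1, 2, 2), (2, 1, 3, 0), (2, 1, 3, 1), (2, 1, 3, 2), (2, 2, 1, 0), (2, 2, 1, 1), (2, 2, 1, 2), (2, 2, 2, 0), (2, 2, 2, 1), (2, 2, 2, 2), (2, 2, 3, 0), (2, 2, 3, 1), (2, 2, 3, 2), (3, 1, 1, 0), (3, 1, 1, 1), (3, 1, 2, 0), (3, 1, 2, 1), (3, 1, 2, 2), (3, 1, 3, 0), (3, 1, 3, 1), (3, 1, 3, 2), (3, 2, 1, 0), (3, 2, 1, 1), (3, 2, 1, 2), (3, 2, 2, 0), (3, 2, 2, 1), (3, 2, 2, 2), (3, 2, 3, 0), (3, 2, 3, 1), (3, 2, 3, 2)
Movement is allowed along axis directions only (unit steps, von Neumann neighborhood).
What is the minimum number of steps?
5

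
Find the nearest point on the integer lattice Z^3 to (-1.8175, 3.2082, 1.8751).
(-2, 3, 2)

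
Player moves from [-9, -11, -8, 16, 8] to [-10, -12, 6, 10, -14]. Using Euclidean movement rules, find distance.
26.7955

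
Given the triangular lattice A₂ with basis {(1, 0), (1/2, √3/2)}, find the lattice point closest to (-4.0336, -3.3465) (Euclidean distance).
(-4, -3.464)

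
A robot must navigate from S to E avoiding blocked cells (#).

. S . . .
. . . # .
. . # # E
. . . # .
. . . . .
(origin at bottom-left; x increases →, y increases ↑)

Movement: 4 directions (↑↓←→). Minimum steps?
5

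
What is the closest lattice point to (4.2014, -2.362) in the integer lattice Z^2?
(4, -2)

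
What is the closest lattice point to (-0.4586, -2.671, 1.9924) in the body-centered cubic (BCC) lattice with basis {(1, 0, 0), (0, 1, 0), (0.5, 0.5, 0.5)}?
(-0.5, -2.5, 1.5)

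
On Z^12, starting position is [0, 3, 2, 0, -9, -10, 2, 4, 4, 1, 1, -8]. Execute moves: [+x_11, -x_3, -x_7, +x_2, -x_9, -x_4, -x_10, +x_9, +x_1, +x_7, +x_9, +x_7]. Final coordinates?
(1, 4, 1, -1, -9, -10, 3, 4, 5, 0, 2, -8)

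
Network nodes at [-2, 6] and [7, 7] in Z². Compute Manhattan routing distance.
10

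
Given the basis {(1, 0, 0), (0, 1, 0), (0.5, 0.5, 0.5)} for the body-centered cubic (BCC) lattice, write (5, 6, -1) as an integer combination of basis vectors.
6b₁ + 7b₂ - 2b₃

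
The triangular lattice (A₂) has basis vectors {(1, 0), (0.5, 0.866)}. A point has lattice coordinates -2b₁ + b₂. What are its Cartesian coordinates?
(-1.5, 0.866)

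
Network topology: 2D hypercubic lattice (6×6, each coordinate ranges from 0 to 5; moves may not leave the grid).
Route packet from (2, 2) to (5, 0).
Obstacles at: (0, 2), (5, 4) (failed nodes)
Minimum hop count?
5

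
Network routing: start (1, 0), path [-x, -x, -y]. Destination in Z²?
(-1, -1)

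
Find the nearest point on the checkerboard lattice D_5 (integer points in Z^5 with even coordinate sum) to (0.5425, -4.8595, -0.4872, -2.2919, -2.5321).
(1, -5, -1, -2, -3)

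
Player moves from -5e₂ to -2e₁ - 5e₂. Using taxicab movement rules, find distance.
2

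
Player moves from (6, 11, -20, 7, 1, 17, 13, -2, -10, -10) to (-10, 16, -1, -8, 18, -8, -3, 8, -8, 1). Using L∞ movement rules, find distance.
25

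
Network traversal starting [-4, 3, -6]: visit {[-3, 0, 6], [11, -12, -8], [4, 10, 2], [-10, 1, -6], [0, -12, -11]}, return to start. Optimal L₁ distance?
126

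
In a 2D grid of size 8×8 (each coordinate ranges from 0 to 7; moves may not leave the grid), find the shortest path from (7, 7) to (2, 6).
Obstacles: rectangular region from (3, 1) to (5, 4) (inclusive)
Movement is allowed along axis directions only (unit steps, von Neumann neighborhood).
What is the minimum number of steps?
6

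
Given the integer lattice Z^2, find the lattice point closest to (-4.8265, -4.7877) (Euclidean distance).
(-5, -5)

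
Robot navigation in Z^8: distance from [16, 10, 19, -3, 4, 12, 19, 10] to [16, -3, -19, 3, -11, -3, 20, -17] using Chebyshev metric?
38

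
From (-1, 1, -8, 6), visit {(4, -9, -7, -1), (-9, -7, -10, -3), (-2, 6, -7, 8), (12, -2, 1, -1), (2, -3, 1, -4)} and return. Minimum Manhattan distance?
126
(one optimal route: (-1, 1, -8, 6) → (-9, -7, -10, -3) → (4, -9, -7, -1) → (12, -2, 1, -1) → (2, -3, 1, -4) → (-2, 6, -7, 8) → (-1, 1, -8, 6))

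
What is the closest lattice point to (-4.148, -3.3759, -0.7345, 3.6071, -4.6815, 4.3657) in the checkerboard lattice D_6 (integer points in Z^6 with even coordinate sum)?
(-4, -3, -1, 3, -5, 4)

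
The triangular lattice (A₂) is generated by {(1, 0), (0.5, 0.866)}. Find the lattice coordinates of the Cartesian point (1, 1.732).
2b₂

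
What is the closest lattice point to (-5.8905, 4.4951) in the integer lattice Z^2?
(-6, 4)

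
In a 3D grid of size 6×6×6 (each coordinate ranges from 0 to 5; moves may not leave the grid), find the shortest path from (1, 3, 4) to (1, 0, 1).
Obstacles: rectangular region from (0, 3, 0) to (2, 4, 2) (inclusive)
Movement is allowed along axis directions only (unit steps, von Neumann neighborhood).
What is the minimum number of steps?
6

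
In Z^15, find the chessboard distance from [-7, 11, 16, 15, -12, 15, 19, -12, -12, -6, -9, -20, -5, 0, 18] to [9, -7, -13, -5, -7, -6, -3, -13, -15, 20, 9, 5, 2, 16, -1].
29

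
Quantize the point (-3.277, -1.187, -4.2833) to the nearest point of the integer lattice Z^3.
(-3, -1, -4)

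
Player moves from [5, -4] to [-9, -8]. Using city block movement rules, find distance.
18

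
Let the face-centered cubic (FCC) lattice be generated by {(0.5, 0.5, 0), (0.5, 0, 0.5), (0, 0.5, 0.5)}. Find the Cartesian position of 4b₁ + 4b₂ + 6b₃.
(4, 5, 5)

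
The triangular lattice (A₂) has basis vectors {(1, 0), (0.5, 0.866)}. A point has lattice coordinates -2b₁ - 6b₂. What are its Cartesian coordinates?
(-5, -5.196)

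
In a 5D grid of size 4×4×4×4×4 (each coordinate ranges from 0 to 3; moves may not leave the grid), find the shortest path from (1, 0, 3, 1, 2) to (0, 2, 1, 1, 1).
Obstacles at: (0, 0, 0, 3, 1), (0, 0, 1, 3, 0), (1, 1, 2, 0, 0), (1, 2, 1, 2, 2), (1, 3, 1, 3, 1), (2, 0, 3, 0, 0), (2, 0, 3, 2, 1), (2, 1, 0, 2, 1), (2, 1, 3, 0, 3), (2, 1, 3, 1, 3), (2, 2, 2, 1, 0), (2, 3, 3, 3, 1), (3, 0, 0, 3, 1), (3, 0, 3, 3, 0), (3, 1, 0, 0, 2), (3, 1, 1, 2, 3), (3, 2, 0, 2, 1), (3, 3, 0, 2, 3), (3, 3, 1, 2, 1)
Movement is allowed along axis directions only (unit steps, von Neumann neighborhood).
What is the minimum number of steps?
6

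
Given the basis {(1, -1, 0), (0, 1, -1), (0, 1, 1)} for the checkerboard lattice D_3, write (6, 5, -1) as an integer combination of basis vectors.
6b₁ + 6b₂ + 5b₃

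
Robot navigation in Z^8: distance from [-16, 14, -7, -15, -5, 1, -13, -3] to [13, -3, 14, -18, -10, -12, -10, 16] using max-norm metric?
29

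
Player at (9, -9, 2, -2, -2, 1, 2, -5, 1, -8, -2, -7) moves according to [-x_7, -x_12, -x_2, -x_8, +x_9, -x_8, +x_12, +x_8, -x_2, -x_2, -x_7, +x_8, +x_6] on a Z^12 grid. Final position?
(9, -12, 2, -2, -2, 2, 0, -5, 2, -8, -2, -7)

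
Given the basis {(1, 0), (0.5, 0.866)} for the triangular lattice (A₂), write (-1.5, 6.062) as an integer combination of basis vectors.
-5b₁ + 7b₂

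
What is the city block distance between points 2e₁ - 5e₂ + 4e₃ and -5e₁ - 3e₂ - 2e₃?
15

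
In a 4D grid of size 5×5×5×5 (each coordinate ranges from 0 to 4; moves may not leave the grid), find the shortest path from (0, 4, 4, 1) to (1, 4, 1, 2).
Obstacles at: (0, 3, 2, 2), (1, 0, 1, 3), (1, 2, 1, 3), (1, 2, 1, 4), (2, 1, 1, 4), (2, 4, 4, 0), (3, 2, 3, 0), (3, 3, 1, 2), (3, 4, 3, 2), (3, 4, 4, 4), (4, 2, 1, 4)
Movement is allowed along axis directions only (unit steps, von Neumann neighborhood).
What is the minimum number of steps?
5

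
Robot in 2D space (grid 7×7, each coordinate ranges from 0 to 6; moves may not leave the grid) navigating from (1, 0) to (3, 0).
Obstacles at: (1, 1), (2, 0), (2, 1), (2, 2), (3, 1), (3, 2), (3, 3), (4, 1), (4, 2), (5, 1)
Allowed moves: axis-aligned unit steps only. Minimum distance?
18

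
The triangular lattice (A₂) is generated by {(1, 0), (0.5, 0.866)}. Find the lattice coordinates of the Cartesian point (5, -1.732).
6b₁ - 2b₂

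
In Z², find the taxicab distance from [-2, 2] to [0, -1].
5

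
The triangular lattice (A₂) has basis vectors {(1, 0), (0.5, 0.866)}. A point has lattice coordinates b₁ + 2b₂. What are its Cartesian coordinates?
(2, 1.732)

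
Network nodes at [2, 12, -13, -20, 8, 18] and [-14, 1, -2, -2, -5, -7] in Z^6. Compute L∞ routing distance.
25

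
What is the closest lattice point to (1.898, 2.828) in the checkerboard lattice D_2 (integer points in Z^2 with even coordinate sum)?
(2, 2)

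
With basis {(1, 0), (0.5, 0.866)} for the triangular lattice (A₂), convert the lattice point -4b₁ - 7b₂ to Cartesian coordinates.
(-7.5, -6.062)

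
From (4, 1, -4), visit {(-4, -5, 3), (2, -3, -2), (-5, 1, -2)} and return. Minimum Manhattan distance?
44
(one optimal route: (4, 1, -4) → (2, -3, -2) → (-4, -5, 3) → (-5, 1, -2) → (4, 1, -4))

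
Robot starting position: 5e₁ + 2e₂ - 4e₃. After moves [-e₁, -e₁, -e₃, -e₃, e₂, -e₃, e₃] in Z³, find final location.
(3, 3, -6)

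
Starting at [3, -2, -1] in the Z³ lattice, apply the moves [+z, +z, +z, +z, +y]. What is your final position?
(3, -1, 3)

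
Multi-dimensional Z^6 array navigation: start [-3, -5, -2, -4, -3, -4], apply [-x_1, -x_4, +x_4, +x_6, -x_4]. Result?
(-4, -5, -2, -5, -3, -3)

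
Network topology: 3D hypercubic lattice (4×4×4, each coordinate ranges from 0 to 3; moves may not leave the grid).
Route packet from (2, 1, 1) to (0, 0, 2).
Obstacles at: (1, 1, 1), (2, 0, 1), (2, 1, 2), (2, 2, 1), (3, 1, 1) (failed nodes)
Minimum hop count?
6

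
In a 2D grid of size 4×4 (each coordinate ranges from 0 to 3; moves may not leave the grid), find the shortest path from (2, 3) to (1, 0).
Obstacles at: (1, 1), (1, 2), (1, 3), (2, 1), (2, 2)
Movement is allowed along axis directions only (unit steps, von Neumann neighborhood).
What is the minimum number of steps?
6
(one shortest path: (2, 3) → (3, 3) → (3, 2) → (3, 1) → (3, 0) → (2, 0) → (1, 0))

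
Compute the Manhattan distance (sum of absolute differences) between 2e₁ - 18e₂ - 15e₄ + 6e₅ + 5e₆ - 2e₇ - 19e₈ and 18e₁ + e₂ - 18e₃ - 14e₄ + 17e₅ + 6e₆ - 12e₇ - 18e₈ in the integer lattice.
77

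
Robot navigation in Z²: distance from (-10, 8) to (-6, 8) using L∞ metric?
4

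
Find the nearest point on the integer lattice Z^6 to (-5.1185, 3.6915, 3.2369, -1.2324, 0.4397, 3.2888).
(-5, 4, 3, -1, 0, 3)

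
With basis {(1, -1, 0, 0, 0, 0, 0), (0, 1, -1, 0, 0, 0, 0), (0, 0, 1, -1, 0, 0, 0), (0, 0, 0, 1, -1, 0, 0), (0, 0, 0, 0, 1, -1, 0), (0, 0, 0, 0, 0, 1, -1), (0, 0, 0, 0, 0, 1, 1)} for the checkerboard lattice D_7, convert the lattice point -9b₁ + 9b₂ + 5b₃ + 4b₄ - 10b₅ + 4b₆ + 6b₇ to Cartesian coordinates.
(-9, 18, -4, -1, -14, 20, 2)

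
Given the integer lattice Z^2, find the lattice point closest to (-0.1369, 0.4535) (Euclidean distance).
(0, 0)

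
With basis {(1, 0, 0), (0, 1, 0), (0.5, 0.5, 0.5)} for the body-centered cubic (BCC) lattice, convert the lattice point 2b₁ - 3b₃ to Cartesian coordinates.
(0.5, -1.5, -1.5)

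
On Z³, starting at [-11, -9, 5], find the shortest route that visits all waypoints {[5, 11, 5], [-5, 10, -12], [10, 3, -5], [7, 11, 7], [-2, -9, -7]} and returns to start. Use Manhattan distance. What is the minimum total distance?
140
(one optimal route: (-11, -9, 5) → (5, 11, 5) → (7, 11, 7) → (10, 3, -5) → (-5, 10, -12) → (-2, -9, -7) → (-11, -9, 5))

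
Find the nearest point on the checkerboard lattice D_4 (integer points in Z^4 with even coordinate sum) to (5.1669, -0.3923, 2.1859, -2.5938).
(5, 0, 2, -3)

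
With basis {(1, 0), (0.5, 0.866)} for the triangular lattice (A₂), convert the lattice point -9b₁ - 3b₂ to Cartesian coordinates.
(-10.5, -2.598)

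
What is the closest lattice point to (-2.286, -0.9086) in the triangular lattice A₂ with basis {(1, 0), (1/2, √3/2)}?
(-2.5, -0.866)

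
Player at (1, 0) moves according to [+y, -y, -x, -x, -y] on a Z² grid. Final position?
(-1, -1)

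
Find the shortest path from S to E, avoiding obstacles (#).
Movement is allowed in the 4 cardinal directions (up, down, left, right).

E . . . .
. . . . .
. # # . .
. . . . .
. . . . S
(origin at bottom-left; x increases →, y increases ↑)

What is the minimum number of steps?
8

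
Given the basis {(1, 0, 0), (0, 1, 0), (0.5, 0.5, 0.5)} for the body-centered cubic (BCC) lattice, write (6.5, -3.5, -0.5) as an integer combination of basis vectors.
7b₁ - 3b₂ - b₃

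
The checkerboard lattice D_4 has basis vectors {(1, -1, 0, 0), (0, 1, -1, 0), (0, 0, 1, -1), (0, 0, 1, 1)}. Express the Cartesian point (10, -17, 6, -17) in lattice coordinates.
10b₁ - 7b₂ + 8b₃ - 9b₄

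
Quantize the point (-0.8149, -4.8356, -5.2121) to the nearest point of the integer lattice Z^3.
(-1, -5, -5)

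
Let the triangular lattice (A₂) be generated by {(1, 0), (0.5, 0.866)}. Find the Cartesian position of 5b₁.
(5, 0)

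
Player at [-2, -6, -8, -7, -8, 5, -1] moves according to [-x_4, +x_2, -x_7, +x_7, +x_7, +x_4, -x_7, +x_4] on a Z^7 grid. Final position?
(-2, -5, -8, -6, -8, 5, -1)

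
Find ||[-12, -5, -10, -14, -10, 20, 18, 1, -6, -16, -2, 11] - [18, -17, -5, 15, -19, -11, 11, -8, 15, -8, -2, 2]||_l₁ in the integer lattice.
170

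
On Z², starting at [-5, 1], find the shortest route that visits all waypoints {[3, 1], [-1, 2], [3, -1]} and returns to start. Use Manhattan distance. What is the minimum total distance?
22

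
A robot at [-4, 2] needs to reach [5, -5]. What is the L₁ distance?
16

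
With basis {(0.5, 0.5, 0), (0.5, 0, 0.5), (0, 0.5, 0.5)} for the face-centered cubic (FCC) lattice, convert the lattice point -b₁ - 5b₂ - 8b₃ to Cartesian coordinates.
(-3, -4.5, -6.5)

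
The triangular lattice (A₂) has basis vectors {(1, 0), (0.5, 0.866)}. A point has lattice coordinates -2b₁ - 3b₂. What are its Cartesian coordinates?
(-3.5, -2.598)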